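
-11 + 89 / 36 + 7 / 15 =-1451 / 180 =-8.06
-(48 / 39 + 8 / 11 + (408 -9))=-57337 / 143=-400.96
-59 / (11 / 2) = -118 / 11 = -10.73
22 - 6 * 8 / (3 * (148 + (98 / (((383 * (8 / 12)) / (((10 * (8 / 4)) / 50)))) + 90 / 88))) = 275182842 / 12569591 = 21.89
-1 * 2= -2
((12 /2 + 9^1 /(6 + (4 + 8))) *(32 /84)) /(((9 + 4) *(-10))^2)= 1 /6825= 0.00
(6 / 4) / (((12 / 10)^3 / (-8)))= -6.94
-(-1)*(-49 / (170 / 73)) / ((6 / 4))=-3577 / 255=-14.03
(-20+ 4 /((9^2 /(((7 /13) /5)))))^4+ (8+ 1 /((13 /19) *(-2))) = 245641218509949705137 /1536821748101250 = 159837.16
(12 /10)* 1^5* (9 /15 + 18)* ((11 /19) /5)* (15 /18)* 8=8184 /475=17.23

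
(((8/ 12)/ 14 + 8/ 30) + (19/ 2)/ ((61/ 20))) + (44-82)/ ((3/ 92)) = -7441997/ 6405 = -1161.90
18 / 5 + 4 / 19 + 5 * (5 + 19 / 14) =47343 / 1330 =35.60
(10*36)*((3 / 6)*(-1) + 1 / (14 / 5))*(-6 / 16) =135 / 7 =19.29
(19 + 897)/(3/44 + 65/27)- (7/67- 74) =87470827/197047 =443.91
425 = 425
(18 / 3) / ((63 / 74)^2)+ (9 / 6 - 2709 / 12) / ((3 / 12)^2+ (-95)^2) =1576732828 / 191042523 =8.25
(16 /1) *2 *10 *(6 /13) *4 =7680 /13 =590.77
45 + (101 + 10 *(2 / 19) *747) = 17714 / 19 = 932.32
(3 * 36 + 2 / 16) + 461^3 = 783778313 / 8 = 97972289.12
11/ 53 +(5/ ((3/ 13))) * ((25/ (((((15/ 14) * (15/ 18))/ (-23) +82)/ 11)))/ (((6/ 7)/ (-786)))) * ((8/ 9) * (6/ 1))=-8951521358483/ 25177491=-355536.67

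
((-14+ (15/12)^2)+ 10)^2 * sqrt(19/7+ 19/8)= 1521 * sqrt(3990)/7168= 13.40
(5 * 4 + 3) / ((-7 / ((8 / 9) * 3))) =-184 / 21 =-8.76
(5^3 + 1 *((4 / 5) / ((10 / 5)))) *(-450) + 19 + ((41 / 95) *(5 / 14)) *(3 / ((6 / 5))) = -30010447 / 532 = -56410.61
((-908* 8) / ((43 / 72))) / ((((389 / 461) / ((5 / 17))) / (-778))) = 2411066880 / 731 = 3298313.11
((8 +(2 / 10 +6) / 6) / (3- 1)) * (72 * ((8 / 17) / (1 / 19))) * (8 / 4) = 494304 / 85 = 5815.34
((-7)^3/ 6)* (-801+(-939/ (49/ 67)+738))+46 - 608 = 76438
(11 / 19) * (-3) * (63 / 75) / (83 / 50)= -1386 / 1577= -0.88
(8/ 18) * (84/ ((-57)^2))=112/ 9747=0.01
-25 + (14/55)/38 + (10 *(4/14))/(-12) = -553703/21945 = -25.23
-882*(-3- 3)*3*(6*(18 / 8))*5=1071630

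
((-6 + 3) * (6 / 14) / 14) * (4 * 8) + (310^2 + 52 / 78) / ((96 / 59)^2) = 24585701263 / 677376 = 36295.50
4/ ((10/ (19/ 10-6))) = -41/ 25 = -1.64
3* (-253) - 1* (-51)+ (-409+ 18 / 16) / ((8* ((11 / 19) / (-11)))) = 16685 / 64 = 260.70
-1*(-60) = 60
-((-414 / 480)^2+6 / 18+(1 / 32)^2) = -82807 / 76800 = -1.08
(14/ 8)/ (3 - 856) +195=665333/ 3412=195.00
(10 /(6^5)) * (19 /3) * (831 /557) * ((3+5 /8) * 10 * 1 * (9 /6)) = 0.66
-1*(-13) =13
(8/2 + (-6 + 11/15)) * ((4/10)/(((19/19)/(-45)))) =114/5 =22.80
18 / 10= 9 / 5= 1.80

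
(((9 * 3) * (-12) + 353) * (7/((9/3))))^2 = 41209/9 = 4578.78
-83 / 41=-2.02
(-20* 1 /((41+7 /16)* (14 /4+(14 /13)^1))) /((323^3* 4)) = -160 /204514782423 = -0.00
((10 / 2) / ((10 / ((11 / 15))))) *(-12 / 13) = -22 / 65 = -0.34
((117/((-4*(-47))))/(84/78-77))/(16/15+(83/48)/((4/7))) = -121680/60754127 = -0.00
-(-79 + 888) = -809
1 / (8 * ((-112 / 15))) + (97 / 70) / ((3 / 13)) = 5.99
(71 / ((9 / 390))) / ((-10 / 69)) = -21229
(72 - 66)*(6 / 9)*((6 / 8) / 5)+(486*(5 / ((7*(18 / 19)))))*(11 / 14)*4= 282297 / 245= 1152.23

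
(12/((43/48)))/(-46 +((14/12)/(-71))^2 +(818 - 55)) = 104530176/5595088663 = 0.02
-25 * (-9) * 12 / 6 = 450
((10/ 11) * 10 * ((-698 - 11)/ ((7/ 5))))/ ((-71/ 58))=20561000/ 5467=3760.93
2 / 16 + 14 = 113 / 8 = 14.12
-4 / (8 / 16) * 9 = -72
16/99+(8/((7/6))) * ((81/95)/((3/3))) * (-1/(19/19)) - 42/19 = -27358/3465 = -7.90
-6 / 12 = -1 / 2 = -0.50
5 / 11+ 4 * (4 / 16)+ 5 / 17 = 327 / 187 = 1.75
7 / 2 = 3.50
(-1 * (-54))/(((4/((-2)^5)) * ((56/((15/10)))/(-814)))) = 65934/7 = 9419.14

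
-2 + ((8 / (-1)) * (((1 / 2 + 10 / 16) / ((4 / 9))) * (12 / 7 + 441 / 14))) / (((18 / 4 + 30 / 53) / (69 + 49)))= -39264497 / 2506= -15668.20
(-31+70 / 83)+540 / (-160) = -22265 / 664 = -33.53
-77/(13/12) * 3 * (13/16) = -693/4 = -173.25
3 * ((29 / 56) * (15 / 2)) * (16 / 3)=435 / 7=62.14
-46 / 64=-23 / 32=-0.72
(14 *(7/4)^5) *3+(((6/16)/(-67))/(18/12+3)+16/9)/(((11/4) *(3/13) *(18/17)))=63452059337/91694592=691.99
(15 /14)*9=135 /14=9.64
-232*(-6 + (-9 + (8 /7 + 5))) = 14384 /7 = 2054.86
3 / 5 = 0.60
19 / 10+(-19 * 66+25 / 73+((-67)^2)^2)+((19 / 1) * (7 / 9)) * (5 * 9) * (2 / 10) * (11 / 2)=7354969271 / 365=20150600.74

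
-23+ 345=322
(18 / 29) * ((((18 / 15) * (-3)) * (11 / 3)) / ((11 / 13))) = -1404 / 145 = -9.68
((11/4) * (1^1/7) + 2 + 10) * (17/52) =5899/1456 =4.05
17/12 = 1.42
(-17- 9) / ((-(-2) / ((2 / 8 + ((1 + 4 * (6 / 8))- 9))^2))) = -4693 / 16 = -293.31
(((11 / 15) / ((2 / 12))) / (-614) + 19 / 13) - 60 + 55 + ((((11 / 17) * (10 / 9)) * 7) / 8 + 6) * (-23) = -1905321841 / 12212460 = -156.01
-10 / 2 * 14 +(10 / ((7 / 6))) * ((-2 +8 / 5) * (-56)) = 122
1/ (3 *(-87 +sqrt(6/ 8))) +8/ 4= 60430/ 30273- 2 *sqrt(3)/ 90819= 2.00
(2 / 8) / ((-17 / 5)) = -5 / 68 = -0.07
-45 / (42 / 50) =-375 / 7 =-53.57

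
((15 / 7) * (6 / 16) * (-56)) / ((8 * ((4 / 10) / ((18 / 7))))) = -2025 / 56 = -36.16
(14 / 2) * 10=70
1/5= 0.20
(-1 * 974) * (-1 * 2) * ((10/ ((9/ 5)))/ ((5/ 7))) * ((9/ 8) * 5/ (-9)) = -85225/ 9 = -9469.44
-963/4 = -240.75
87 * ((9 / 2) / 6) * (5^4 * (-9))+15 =-1468065 / 4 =-367016.25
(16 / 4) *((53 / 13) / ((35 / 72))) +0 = 15264 / 455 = 33.55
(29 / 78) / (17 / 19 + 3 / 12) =0.32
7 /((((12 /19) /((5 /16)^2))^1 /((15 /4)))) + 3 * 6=90353 /4096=22.06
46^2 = 2116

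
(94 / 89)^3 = 830584 / 704969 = 1.18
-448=-448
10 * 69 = 690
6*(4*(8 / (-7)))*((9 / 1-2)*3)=-576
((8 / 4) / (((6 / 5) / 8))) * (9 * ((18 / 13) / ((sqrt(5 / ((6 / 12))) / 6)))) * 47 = 60912 * sqrt(10) / 13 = 14816.97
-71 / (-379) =71 / 379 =0.19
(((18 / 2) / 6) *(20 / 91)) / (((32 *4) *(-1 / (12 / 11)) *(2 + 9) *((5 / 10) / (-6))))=135 / 44044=0.00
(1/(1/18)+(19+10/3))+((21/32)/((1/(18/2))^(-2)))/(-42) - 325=-1475713/5184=-284.67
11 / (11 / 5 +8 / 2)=55 / 31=1.77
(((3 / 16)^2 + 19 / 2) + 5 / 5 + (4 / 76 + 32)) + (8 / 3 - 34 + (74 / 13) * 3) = 5374349 / 189696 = 28.33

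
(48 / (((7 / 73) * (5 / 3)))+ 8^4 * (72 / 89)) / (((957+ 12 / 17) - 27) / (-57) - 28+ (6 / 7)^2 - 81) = -29.01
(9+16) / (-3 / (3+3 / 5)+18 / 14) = 1050 / 19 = 55.26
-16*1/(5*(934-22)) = -1/285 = -0.00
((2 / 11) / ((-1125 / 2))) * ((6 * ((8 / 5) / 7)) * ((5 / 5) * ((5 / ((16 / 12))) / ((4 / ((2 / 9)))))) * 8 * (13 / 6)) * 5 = -416 / 51975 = -0.01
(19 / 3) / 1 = 19 / 3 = 6.33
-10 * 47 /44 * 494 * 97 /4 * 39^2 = -8563785165 /44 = -194631481.02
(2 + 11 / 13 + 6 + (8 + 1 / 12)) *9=7923 / 52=152.37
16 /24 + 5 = 17 /3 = 5.67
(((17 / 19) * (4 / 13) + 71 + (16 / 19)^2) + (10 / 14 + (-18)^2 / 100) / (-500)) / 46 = 3694533118 / 2361165625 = 1.56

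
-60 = -60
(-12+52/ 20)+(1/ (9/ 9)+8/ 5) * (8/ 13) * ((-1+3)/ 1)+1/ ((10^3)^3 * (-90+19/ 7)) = -3788200000007/ 611000000000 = -6.20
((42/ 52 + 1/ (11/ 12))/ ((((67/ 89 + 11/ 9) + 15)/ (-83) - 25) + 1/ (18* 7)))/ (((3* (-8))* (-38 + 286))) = 84233961/ 6653619781952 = 0.00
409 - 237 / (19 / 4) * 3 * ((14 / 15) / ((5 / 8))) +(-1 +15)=94749 / 475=199.47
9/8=1.12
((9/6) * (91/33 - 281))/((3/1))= -4591/33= -139.12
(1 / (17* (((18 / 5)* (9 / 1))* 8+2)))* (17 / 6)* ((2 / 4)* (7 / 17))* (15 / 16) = 175 / 1420928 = 0.00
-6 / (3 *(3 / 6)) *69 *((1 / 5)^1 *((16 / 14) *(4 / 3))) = -2944 / 35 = -84.11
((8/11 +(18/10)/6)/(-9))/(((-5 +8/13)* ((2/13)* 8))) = 19097/902880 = 0.02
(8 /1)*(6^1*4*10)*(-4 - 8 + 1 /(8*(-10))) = -23064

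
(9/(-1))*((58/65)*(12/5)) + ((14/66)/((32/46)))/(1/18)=-394257/28600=-13.79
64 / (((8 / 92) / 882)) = 649152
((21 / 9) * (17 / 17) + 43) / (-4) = -11.33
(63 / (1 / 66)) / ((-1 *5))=-4158 / 5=-831.60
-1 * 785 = -785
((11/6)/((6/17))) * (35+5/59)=21505/118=182.25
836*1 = 836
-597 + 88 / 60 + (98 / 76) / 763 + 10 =-36379081 / 62130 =-585.53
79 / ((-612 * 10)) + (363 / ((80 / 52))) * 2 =2887949 / 6120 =471.89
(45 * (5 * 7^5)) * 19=71849925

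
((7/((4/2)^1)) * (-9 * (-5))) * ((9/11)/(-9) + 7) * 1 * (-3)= -35910/11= -3264.55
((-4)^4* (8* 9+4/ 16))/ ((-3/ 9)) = -55488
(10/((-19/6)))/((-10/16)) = 96/19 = 5.05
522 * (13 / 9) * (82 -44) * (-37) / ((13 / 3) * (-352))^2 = -183483 / 402688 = -0.46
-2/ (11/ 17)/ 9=-34/ 99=-0.34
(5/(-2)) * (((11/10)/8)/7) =-11/224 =-0.05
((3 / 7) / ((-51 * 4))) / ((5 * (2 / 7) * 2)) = -0.00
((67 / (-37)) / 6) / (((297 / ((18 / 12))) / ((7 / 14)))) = -67 / 87912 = -0.00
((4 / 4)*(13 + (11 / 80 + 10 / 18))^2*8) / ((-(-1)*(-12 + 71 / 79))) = -7678790599 / 56829600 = -135.12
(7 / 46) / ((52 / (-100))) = -175 / 598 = -0.29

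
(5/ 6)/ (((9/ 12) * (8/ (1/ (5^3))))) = 1/ 900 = 0.00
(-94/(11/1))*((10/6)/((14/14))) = -14.24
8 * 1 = 8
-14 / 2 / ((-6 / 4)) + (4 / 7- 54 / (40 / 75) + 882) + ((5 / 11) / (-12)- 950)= -75791 / 462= -164.05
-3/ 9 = -0.33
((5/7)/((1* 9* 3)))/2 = 5/378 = 0.01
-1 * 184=-184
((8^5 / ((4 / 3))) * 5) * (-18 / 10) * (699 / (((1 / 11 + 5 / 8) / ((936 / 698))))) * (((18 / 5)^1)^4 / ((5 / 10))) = -148537775417720832 / 1526875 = -97282210670.63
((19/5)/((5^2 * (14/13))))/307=0.00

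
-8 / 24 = -0.33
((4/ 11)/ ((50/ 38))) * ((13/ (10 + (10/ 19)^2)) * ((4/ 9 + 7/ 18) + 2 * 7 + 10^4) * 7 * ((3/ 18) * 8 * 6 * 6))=85727293808/ 72875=1176360.81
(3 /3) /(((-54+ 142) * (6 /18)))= 3 /88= 0.03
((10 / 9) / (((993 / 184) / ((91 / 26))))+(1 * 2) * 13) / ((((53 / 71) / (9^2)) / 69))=3509672994 / 17543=200061.16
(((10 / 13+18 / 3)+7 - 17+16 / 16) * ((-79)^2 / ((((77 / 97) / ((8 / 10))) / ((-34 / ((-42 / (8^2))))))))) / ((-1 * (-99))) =-76403420416 / 10405395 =-7342.67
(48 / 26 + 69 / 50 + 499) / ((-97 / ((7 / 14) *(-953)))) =2467.12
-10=-10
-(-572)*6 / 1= 3432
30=30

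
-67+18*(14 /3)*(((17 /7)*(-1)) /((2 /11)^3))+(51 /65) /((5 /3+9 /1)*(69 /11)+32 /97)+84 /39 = -34005.33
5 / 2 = 2.50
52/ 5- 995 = -4923/ 5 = -984.60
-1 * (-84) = 84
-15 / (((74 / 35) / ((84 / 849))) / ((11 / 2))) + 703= 7320688 / 10471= 699.14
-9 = -9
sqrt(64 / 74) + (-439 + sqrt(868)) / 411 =-439 / 411 + 2 *sqrt(217) / 411 + 4 *sqrt(74) / 37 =-0.07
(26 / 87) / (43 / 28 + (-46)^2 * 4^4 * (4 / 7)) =728 / 754044573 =0.00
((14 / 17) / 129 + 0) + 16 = 35102 / 2193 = 16.01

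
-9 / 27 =-1 / 3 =-0.33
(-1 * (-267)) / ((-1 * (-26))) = 267 / 26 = 10.27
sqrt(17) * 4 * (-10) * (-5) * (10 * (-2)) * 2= -8000 * sqrt(17)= -32984.85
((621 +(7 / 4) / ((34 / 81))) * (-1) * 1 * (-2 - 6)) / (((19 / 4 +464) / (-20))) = -453456 / 2125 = -213.39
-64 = -64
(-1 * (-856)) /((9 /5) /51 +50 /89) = 6475640 /4517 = 1433.62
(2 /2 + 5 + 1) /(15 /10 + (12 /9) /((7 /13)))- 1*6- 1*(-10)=962 /167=5.76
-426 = -426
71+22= 93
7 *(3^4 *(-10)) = -5670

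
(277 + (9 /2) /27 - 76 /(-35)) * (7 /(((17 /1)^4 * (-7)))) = -58661 /17539410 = -0.00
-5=-5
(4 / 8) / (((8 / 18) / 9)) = 81 / 8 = 10.12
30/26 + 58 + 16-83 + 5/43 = -4321/559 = -7.73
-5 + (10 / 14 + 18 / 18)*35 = 55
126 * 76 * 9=86184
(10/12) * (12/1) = 10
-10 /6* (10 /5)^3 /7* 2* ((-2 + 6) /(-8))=40 /21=1.90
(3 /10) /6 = 1 /20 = 0.05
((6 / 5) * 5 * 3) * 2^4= 288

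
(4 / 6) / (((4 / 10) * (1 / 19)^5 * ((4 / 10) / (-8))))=-247609900 / 3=-82536633.33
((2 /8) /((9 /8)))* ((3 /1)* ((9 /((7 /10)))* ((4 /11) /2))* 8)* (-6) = -5760 /77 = -74.81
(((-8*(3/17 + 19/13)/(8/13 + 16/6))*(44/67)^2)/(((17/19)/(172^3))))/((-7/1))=12704399359872/9081247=1398970.80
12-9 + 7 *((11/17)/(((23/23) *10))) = 587/170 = 3.45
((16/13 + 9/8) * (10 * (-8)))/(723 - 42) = -2450/8853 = -0.28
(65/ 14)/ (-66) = -65/ 924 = -0.07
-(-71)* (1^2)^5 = 71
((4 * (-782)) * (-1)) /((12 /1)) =782 /3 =260.67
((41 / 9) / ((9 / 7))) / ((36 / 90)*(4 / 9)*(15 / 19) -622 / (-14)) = 38171 / 480141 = 0.08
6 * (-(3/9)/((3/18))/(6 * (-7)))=2/7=0.29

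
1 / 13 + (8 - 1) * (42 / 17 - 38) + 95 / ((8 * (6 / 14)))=-1171763 / 5304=-220.92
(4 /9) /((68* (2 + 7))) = 1 /1377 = 0.00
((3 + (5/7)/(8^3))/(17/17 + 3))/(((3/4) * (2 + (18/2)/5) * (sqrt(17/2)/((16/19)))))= 53785 * sqrt(34)/4124064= 0.08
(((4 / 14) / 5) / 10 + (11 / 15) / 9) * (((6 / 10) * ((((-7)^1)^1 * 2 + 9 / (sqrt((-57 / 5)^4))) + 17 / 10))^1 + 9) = 2059382 / 14214375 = 0.14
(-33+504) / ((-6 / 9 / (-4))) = 2826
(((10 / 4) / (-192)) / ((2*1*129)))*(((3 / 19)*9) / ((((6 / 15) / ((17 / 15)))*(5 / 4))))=-17 / 104576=-0.00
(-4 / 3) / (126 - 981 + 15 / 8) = 32 / 20475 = 0.00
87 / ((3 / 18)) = 522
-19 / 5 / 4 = -19 / 20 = -0.95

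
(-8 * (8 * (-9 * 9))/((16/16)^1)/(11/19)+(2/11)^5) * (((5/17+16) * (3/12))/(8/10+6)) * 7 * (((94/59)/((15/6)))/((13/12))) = 788526442342464/35699047813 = 22088.16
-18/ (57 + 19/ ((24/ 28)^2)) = -648/ 2983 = -0.22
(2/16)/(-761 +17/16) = -2/12159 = -0.00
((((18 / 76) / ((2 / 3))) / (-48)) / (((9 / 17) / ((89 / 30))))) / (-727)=0.00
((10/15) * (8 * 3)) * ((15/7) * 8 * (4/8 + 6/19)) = 29760/133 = 223.76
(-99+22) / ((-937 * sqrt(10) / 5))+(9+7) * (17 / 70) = 77 * sqrt(10) / 1874+136 / 35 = 4.02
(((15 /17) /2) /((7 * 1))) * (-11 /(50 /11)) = -363 /2380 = -0.15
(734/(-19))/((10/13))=-4771/95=-50.22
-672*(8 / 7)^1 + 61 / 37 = -28355 / 37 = -766.35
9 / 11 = 0.82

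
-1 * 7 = -7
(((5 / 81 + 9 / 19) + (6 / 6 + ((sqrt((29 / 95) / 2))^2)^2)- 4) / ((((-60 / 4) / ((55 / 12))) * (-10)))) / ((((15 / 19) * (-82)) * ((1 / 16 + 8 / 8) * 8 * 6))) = 78524369 / 3475492920000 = 0.00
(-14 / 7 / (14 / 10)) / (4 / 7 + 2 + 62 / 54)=-270 / 703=-0.38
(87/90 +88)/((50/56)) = 37366/375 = 99.64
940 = 940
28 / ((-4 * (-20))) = 7 / 20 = 0.35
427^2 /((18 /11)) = 2005619 /18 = 111423.28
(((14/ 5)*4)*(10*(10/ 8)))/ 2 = 70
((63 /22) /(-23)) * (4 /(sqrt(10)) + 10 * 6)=-1890 /253 - 63 * sqrt(10) /1265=-7.63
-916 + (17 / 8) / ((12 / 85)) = -86491 / 96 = -900.95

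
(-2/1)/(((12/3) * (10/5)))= -0.25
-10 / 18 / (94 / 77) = -385 / 846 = -0.46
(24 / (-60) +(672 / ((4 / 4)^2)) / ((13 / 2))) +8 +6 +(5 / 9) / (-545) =7459459 / 63765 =116.98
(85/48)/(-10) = -17/96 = -0.18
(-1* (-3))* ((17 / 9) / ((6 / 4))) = 34 / 9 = 3.78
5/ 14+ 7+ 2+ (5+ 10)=341/ 14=24.36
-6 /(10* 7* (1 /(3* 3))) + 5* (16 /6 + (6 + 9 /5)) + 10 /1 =61.56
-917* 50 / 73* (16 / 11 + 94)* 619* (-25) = 745005187500 / 803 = 927777319.43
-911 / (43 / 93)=-84723 / 43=-1970.30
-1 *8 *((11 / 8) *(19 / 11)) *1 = -19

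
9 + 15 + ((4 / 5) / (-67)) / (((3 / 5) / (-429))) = 2180 / 67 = 32.54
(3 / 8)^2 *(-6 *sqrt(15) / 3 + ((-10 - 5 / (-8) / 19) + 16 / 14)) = -84501 / 68096 - 9 *sqrt(15) / 32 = -2.33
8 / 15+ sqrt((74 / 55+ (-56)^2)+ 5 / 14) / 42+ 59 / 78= 2.62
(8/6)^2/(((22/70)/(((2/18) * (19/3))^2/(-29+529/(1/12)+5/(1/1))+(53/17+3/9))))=2227407980/114102351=19.52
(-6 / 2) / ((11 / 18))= -54 / 11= -4.91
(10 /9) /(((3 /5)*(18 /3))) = 25 /81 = 0.31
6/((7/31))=186/7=26.57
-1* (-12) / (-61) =-12 / 61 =-0.20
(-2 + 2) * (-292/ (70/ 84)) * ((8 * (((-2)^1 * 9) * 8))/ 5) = 0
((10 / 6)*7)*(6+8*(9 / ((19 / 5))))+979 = 24131 / 19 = 1270.05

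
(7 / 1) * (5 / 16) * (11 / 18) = 385 / 288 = 1.34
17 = 17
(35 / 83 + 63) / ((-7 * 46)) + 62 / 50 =49779 / 47725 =1.04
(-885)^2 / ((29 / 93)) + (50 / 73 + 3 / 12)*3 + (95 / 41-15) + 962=872370147387 / 347188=2512673.67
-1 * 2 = -2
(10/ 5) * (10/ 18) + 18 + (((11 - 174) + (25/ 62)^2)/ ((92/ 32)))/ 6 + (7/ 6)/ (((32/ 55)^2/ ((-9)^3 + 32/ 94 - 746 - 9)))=-24431258448475/ 4786979328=-5103.69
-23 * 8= -184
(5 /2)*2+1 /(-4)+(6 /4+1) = 29 /4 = 7.25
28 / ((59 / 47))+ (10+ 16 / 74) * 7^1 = 204806 / 2183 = 93.82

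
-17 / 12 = -1.42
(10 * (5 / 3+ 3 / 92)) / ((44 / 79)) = 185255 / 6072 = 30.51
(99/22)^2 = 81/4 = 20.25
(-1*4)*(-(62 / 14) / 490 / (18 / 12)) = 124 / 5145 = 0.02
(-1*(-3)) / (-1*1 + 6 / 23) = -69 / 17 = -4.06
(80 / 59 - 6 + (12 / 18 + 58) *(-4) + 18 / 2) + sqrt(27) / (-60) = -40765 / 177 - sqrt(3) / 20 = -230.40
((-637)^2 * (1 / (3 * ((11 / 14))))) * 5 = 28403830 / 33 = 860722.12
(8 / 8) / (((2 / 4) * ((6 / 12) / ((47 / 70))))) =94 / 35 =2.69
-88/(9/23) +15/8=-16057/72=-223.01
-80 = -80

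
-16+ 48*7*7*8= 18800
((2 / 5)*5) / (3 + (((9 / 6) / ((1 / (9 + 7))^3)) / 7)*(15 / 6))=0.00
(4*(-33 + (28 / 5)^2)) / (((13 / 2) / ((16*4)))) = -20992 / 325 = -64.59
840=840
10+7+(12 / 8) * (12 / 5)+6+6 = 32.60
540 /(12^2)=15 /4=3.75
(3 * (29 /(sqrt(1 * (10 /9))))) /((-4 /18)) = -2349 * sqrt(10) /20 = -371.41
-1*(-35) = 35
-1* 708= -708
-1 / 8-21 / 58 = -0.49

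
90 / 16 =45 / 8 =5.62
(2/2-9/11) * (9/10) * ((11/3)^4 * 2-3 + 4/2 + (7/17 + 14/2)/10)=226108/3825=59.11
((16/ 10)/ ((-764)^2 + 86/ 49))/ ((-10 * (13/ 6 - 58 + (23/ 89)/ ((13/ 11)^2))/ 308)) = 0.00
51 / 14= 3.64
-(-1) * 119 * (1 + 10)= 1309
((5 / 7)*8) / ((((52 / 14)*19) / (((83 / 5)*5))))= 6.72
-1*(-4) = 4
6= 6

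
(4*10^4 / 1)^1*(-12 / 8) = -60000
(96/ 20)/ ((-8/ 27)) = -81/ 5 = -16.20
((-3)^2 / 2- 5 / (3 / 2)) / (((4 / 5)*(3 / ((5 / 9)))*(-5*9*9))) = -35 / 52488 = -0.00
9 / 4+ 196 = 793 / 4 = 198.25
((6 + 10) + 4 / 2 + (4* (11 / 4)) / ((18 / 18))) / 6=29 / 6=4.83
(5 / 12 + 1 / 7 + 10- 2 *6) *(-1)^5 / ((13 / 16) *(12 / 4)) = 484 / 819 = 0.59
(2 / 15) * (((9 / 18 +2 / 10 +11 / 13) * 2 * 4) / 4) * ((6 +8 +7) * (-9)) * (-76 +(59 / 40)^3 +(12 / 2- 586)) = 529042677723 / 10400000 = 50869.49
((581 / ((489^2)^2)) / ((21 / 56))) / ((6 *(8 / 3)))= 581 / 343073115846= 0.00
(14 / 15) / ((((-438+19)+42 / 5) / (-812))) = 1.85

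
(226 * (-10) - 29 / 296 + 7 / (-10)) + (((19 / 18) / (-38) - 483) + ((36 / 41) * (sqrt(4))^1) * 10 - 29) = -1504705199 / 546120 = -2755.26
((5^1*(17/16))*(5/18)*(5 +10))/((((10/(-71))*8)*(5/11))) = -66385/1536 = -43.22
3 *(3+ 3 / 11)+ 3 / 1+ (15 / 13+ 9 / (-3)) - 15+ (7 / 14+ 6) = 707 / 286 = 2.47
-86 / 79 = -1.09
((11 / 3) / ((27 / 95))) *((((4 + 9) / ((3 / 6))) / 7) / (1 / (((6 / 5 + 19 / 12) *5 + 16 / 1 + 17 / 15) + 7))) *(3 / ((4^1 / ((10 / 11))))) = 939835 / 756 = 1243.17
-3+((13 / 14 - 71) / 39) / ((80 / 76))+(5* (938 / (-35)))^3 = -8758235693 / 3640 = -2406108.71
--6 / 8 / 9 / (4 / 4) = 1 / 12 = 0.08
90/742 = 45/371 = 0.12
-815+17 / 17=-814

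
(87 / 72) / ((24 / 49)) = 1421 / 576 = 2.47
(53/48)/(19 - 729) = -53/34080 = -0.00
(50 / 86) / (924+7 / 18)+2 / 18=719527 / 6439293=0.11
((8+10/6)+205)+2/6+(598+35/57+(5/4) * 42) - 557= 35239/114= 309.11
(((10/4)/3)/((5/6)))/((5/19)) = 19/5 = 3.80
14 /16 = 7 /8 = 0.88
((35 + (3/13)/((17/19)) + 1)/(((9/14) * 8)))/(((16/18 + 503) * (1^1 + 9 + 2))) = 18697/16035760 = 0.00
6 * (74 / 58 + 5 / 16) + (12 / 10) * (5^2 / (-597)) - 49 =-1824563 / 46168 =-39.52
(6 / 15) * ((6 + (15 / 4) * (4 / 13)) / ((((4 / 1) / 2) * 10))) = 93 / 650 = 0.14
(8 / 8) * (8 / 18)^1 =4 / 9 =0.44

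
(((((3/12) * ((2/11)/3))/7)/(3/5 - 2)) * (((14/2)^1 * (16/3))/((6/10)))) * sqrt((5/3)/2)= -100 * sqrt(30)/6237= -0.09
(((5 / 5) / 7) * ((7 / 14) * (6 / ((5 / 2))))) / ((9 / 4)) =8 / 105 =0.08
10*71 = 710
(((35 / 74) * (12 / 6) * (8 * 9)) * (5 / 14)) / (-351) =-100 / 1443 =-0.07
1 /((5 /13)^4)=28561 /625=45.70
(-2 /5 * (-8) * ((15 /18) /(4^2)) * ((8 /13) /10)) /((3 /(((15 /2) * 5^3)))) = 125 /39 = 3.21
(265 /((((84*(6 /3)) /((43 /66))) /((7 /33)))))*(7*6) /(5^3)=15953 /217800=0.07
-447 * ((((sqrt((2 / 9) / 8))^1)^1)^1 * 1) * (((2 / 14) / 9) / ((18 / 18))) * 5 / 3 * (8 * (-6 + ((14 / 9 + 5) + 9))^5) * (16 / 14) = -1435575.76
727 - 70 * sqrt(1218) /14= 727 - 5 * sqrt(1218)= 552.50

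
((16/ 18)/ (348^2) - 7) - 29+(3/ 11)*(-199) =-135288295/ 1498662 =-90.27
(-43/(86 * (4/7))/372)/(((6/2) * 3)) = -7/26784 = -0.00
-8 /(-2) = 4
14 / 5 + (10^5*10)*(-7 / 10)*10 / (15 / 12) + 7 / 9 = -251999839 / 45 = -5599996.42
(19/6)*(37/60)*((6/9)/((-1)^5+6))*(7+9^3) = 129352/675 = 191.63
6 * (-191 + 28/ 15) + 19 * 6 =-5104/ 5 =-1020.80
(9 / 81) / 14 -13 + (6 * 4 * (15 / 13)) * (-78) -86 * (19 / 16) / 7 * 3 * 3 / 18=-2197729 / 1008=-2180.29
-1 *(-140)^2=-19600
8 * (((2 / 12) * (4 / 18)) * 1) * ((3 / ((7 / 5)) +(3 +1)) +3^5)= 13952 / 189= 73.82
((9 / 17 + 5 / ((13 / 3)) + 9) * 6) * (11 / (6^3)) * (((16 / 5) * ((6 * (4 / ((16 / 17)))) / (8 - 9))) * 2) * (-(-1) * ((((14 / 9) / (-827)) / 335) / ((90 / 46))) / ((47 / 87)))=323356264 / 114260284125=0.00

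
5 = 5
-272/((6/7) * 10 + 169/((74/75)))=-140896/93165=-1.51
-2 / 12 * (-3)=1 / 2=0.50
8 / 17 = 0.47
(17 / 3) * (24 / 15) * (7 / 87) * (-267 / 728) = -1513 / 5655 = -0.27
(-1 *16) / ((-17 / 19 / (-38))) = -11552 / 17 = -679.53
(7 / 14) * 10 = 5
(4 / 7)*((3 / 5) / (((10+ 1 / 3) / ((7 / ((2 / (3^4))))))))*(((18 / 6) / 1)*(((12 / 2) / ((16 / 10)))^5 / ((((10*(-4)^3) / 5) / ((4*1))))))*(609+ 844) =-482614858125 / 507904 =-950208.82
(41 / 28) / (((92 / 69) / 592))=4551 / 7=650.14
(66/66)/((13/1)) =1/13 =0.08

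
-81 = -81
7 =7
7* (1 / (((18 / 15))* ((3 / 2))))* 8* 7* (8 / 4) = 3920 / 9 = 435.56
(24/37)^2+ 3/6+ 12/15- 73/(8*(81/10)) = 1317809/2217780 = 0.59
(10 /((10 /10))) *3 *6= 180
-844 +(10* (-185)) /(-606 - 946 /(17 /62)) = -29082863 /34477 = -843.54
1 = 1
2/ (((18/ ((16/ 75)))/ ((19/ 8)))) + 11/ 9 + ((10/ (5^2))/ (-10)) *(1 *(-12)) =1187/ 675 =1.76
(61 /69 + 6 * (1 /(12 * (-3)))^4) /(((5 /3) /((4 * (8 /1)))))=1138411 /67068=16.97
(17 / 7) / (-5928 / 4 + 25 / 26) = -442 / 269549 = -0.00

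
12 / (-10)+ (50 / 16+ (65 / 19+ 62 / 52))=6.54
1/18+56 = 1009/18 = 56.06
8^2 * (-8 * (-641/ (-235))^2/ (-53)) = 210371072/ 2926925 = 71.87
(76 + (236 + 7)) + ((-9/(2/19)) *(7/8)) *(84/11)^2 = -489278/121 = -4043.62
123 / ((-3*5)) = -41 / 5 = -8.20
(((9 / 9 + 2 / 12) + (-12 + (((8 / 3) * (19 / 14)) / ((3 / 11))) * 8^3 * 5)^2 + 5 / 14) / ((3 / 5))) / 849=22885247406320 / 10109043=2263839.16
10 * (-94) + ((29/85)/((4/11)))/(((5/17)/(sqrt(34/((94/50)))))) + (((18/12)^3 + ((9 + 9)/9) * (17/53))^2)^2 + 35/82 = -665.75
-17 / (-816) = 1 / 48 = 0.02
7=7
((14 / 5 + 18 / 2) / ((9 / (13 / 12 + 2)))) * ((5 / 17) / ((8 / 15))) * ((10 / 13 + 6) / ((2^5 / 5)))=600325 / 254592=2.36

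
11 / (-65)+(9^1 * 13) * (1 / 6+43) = 656543 / 130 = 5050.33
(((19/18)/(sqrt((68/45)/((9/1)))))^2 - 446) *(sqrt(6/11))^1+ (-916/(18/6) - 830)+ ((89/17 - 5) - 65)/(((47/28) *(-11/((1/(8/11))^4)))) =-2755933405/2454528 - 119507 *sqrt(66)/2992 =-1447.29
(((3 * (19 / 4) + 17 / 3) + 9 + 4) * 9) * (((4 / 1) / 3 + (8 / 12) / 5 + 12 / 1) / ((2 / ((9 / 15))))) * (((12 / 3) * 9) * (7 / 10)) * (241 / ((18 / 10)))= 40381719 / 10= 4038171.90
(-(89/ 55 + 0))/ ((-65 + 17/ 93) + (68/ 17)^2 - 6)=0.03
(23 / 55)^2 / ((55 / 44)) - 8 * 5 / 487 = 425492 / 7365875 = 0.06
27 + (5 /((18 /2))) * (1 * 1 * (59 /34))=8557 /306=27.96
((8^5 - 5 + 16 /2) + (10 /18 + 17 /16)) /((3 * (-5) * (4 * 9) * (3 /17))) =-80227369 /233280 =-343.91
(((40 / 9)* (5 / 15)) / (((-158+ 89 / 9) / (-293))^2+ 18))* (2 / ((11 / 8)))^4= 675144007680 / 1858597806571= 0.36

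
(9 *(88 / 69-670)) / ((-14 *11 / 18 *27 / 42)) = 276852 / 253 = 1094.28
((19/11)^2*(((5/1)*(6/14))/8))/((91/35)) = 27075/88088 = 0.31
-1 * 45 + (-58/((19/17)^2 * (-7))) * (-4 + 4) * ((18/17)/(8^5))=-45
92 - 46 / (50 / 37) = 1449 / 25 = 57.96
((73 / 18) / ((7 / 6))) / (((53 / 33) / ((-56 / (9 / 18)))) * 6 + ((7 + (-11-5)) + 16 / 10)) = -32120 / 69171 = -0.46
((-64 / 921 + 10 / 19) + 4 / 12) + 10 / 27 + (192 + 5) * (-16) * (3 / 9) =-165287771 / 157491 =-1049.51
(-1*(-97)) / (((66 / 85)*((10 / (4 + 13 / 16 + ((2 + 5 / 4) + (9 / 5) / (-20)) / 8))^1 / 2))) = 3434867 / 26400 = 130.11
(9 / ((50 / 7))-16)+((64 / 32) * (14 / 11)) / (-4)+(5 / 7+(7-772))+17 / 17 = -2997849 / 3850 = -778.66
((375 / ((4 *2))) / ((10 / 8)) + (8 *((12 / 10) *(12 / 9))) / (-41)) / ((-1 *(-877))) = 15247 / 359570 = 0.04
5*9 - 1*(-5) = 50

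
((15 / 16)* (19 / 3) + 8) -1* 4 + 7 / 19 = 3133 / 304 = 10.31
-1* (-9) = 9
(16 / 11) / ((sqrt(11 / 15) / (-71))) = -1136 * sqrt(165) / 121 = -120.60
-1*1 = -1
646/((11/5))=3230/11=293.64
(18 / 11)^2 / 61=324 / 7381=0.04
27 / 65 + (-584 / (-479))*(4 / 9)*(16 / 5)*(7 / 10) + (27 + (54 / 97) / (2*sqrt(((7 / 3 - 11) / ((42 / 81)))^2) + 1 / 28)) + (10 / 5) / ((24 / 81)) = 18029535348433 / 509369222700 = 35.40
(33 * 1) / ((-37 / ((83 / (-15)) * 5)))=913 / 37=24.68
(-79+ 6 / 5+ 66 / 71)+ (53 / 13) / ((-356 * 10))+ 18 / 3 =-232875467 / 3285880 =-70.87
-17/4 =-4.25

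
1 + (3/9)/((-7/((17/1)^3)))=-4892/21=-232.95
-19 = -19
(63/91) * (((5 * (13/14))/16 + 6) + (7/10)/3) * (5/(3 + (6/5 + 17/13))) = 328785/80192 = 4.10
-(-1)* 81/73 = 81/73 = 1.11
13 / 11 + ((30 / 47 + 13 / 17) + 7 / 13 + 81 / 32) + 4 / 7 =6.23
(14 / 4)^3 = 343 / 8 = 42.88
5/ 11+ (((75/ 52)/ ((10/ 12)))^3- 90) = -16309985/ 193336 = -84.36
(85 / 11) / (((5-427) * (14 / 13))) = -1105 / 64988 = -0.02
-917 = -917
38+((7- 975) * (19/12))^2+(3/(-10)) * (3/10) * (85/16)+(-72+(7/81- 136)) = 60883402967/25920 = 2348896.72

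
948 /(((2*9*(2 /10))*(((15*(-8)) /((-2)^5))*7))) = 632 /63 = 10.03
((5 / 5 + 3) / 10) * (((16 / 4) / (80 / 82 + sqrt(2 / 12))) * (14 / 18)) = 36736 / 23757- 94136 * sqrt(6) / 356355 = 0.90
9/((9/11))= 11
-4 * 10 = -40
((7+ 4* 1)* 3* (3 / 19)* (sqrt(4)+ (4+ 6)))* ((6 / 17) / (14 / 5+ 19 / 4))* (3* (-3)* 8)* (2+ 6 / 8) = -578.74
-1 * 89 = -89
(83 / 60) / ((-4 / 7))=-581 / 240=-2.42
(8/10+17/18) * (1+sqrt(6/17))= 157 * sqrt(102)/1530+157/90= 2.78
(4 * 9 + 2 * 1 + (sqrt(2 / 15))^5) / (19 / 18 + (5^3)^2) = 8 * sqrt(30) / 105475875 + 684 / 281269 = 0.00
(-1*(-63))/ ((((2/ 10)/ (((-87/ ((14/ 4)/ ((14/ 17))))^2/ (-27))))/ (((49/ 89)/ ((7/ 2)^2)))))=-5651520/ 25721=-219.72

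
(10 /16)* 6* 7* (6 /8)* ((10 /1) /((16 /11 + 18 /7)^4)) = 2214641583 /2955267200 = 0.75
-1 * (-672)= 672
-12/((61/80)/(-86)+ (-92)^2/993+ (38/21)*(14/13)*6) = -1065767040/1794672391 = -0.59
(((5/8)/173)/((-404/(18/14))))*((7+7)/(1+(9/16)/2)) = -90/716393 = -0.00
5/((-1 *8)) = -5/8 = -0.62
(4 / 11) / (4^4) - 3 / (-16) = 133 / 704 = 0.19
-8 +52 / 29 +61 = 1589 / 29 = 54.79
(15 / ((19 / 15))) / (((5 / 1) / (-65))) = -2925 / 19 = -153.95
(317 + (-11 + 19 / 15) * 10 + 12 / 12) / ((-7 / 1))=-662 / 21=-31.52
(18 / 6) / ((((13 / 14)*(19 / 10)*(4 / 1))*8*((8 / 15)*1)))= 1575 / 15808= 0.10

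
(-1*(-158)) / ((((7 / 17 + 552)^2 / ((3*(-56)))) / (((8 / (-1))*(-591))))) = -36269509248 / 88190881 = -411.26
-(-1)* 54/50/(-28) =-27/700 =-0.04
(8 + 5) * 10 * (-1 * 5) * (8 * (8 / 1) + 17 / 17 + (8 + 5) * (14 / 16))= -198575 / 4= -49643.75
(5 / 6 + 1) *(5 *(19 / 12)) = 1045 / 72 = 14.51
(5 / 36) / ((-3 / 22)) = -55 / 54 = -1.02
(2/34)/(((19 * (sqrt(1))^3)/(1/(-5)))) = -1/1615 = -0.00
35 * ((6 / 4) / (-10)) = -21 / 4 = -5.25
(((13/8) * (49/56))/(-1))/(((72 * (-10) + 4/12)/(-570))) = -1.13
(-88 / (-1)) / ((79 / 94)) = 8272 / 79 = 104.71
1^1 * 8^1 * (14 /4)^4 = 2401 /2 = 1200.50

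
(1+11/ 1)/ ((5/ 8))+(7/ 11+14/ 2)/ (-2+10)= 2217/ 110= 20.15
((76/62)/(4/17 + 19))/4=323/20274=0.02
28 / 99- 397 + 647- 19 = 22897 / 99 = 231.28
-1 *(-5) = 5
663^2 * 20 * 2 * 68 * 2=2391255360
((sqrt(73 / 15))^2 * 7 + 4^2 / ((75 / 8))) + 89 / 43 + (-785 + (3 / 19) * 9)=-45694964 / 61275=-745.74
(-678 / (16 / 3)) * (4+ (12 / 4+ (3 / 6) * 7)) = -21357 / 16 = -1334.81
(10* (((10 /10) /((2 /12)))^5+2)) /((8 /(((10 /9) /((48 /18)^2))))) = 97225 /64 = 1519.14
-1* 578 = -578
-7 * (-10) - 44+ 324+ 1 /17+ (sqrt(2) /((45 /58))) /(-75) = 5951 /17 - 58 * sqrt(2) /3375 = 350.03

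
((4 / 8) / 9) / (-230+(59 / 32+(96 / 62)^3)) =-476656 / 1925686323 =-0.00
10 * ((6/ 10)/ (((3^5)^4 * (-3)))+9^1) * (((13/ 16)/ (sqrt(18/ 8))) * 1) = 509942218643/ 10460353203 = 48.75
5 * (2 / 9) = 10 / 9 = 1.11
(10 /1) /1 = 10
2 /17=0.12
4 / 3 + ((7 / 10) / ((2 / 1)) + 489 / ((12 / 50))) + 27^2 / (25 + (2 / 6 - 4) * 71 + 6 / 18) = 5741749 / 2820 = 2036.08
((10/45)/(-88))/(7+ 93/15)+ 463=12100963/26136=463.00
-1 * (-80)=80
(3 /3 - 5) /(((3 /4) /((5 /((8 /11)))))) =-110 /3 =-36.67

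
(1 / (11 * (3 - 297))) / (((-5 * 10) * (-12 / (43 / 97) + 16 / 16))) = -43 / 181265700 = -0.00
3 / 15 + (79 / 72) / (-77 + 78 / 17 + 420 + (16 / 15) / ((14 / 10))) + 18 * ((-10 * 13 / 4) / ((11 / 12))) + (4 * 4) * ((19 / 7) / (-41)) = -639.04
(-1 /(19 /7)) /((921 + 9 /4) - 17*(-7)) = -28 /79211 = -0.00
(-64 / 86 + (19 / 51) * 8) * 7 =34328 / 2193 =15.65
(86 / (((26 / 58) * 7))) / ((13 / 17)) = 42398 / 1183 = 35.84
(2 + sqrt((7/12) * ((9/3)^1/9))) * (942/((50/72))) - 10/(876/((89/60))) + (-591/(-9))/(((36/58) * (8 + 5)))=5652 * sqrt(7)/25 + 13944452941/5124600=3319.23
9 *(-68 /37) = -612 /37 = -16.54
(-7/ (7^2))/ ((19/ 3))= -3/ 133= -0.02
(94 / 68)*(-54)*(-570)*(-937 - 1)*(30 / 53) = -20354506200 / 901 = -22591016.87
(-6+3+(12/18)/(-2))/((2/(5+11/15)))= -86/9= -9.56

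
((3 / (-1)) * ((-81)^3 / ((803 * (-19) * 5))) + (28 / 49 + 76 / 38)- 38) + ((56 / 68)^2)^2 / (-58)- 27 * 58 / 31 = -4284261804640929 / 40095216959105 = -106.85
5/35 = 1/7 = 0.14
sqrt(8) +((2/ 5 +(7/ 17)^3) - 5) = -111284/ 24565 +2 * sqrt(2) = -1.70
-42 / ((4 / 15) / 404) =-63630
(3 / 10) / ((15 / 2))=1 / 25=0.04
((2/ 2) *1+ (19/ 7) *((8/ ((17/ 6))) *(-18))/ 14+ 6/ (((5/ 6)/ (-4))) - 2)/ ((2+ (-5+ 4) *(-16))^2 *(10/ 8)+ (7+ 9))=-165157/ 1753465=-0.09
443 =443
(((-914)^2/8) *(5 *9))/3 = 1566367.50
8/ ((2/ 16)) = 64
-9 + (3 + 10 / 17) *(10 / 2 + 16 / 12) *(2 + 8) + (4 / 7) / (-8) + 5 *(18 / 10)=162209 / 714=227.18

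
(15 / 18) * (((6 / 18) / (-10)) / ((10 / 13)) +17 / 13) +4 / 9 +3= 2339 / 520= 4.50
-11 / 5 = -2.20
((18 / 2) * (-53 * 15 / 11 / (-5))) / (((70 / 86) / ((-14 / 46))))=-61533 / 1265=-48.64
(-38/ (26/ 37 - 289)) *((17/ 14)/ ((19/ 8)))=5032/ 74669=0.07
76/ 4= 19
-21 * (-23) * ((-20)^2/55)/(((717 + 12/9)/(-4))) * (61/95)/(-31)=5656896/13962245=0.41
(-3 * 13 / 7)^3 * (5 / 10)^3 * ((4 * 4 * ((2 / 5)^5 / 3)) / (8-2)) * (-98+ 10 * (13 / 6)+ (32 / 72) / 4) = 140608 / 9375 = 15.00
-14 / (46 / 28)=-196 / 23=-8.52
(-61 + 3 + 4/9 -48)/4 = -475/18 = -26.39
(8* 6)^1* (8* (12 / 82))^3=77.02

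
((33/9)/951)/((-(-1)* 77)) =1/19971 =0.00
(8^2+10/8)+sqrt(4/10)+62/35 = sqrt(10)/5+9383/140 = 67.65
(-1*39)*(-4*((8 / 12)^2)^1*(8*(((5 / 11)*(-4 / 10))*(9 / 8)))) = -1248 / 11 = -113.45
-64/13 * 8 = -512/13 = -39.38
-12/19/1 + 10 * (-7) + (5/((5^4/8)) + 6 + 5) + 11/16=-58.88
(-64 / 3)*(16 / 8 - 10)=512 / 3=170.67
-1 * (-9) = 9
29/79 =0.37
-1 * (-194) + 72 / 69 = 4486 / 23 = 195.04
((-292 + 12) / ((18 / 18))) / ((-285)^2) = -0.00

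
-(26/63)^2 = -676/3969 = -0.17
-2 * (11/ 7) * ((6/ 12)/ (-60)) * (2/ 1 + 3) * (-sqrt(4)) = -11/ 42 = -0.26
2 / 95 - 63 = -5983 / 95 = -62.98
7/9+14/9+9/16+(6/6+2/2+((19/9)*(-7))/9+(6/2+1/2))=8753/1296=6.75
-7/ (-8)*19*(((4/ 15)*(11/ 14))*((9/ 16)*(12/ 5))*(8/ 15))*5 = 12.54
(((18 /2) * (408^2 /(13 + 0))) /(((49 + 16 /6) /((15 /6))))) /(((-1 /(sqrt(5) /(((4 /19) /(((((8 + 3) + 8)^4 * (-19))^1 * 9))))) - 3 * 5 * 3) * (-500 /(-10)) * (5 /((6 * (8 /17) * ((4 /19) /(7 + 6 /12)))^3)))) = -0.00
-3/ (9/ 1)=-1/ 3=-0.33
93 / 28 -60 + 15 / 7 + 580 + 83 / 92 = 84745 / 161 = 526.37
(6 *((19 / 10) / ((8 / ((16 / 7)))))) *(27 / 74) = 1539 / 1295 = 1.19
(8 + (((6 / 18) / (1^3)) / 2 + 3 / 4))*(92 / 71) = 2461 / 213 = 11.55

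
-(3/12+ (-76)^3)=1755903/4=438975.75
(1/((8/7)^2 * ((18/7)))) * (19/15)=6517/17280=0.38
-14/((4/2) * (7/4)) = -4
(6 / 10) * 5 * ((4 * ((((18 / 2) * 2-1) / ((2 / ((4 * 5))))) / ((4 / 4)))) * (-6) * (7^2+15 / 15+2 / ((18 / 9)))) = -624240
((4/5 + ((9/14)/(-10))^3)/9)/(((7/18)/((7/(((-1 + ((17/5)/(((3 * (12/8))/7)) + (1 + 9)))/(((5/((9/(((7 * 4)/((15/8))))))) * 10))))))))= 4388942/472605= 9.29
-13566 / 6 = -2261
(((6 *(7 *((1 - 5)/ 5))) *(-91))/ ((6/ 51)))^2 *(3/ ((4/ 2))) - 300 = 25329716556/ 25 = 1013188662.24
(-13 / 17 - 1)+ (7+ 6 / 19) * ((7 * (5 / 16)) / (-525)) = -139163 / 77520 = -1.80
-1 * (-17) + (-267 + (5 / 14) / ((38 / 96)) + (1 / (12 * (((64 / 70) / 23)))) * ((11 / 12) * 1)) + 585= 207040115 / 612864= 337.82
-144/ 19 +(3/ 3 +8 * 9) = 1243/ 19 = 65.42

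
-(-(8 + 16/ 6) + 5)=17/ 3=5.67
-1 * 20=-20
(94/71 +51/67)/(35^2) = 1417/832475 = 0.00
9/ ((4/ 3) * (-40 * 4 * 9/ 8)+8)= -9/ 232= -0.04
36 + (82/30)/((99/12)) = 36.33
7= 7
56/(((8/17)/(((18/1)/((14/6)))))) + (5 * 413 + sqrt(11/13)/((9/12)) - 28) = 2956.23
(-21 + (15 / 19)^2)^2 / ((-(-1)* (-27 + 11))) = -3381921 / 130321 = -25.95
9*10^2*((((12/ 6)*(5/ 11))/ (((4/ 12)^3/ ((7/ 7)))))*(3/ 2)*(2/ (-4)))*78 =-14215500/ 11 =-1292318.18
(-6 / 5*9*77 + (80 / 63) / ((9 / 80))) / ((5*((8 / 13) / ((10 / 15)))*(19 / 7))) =-15116309 / 230850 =-65.48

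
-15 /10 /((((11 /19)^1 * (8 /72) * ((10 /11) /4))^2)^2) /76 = -270011394 /625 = -432018.23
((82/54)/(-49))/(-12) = 41/15876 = 0.00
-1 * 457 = -457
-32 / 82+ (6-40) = -1410 / 41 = -34.39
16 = 16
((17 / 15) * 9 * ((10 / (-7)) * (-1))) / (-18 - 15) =-0.44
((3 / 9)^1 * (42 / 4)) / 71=7 / 142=0.05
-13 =-13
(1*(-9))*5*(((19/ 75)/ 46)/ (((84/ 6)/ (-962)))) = 27417/ 1610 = 17.03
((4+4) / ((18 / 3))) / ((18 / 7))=14 / 27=0.52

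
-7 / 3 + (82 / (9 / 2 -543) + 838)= 899849 / 1077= 835.51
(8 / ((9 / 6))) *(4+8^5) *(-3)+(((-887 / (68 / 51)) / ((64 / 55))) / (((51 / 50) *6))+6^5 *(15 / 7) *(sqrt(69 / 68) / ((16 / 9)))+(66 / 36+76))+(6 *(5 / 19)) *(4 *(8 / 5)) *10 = -514825.01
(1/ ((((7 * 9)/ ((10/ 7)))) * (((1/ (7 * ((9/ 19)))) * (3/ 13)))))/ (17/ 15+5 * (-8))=-650/ 77539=-0.01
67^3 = 300763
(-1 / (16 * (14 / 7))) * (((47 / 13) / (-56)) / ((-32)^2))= 47 / 23855104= 0.00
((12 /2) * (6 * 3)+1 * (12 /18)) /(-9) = -12.07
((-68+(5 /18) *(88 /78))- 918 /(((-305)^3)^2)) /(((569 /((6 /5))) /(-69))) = 879765132611848384528 /89319424019136796875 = 9.85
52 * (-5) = -260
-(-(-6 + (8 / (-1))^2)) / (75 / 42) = 812 / 25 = 32.48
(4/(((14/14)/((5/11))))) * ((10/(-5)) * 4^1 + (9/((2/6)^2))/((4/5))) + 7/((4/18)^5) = 4606453/352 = 13086.51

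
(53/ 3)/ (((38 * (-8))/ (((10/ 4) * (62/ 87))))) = -8215/ 79344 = -0.10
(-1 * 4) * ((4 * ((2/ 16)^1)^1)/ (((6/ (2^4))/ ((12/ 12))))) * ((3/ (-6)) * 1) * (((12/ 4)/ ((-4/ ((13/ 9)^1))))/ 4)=-13/ 18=-0.72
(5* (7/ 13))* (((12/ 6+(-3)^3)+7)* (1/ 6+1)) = -735/ 13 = -56.54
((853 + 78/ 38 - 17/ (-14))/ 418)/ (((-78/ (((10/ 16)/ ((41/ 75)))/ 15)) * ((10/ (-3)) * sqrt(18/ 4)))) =1138835 * sqrt(2)/ 5689267584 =0.00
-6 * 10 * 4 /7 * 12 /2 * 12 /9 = -1920 /7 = -274.29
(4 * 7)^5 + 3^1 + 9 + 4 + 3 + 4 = 17210391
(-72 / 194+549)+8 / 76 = 1011317 / 1843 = 548.73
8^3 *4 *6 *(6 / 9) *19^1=155648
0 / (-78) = 0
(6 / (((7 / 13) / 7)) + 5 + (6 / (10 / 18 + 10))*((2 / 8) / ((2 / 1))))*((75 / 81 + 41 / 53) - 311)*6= -154163.50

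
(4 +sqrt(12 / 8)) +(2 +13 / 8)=sqrt(6) / 2 +61 / 8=8.85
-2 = -2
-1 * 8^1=-8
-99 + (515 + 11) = 427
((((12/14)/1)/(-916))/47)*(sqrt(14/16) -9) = 27/150682 -3*sqrt(14)/602728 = 0.00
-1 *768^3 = -452984832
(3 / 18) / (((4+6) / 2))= 0.03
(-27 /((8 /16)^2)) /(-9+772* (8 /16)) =-108 /377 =-0.29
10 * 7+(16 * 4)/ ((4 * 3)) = 75.33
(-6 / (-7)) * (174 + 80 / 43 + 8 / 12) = 45544 / 301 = 151.31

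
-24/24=-1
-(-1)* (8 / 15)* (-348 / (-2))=464 / 5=92.80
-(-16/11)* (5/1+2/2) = 8.73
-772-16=-788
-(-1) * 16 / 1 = 16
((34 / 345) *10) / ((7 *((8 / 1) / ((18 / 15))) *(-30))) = -17 / 24150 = -0.00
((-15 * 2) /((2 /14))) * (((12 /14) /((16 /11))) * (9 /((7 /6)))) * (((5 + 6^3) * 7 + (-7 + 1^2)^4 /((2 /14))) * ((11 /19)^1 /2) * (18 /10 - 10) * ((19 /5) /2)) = 45719459.78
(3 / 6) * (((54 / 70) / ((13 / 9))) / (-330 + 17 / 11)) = -2673 / 3287830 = -0.00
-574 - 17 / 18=-10349 / 18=-574.94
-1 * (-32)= 32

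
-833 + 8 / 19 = -15819 / 19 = -832.58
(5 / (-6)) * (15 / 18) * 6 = -4.17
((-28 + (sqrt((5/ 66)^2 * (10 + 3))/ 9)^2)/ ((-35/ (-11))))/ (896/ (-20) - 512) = 9879083/ 625097088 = 0.02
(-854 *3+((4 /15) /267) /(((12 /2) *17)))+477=-425871673 /204255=-2085.00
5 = 5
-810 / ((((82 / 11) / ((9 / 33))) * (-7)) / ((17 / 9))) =2295 / 287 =8.00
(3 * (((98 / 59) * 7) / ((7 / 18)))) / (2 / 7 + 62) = 9261 / 6431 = 1.44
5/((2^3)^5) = 5/32768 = 0.00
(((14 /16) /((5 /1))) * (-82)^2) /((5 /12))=70602 /25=2824.08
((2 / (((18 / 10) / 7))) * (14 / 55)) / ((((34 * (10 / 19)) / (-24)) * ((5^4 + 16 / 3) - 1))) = -931 / 220660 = -0.00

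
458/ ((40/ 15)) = 687/ 4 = 171.75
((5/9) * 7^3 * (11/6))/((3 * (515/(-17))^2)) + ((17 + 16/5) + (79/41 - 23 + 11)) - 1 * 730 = -50716905883/70464978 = -719.75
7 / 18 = 0.39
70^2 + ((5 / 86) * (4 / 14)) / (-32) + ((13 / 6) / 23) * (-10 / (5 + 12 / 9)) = 20624373335 / 4209184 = 4899.85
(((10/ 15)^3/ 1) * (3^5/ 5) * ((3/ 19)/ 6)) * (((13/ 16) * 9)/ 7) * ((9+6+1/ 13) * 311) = 176337/ 95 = 1856.18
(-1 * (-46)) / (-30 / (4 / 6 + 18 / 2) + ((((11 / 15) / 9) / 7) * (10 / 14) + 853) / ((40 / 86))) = 3529764 / 140489551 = 0.03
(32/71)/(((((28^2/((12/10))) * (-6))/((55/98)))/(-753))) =0.05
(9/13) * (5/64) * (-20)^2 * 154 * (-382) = -16545375/13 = -1272721.15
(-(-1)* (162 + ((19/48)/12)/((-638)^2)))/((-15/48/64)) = -151928358988/4579245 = -33177.60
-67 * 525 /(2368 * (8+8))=-35175 /37888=-0.93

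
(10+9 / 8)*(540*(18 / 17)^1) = 108135 / 17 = 6360.88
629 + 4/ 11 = 6923/ 11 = 629.36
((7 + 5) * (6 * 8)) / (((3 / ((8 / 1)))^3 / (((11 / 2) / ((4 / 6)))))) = 90112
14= 14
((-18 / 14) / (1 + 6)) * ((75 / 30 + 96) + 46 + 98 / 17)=-45981 / 1666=-27.60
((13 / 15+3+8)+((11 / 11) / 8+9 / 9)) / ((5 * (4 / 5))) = 1559 / 480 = 3.25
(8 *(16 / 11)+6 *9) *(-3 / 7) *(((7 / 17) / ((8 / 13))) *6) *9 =-380133 / 374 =-1016.40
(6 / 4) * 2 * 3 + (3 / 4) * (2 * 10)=24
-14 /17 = -0.82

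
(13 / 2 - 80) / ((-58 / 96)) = 3528 / 29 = 121.66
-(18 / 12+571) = -1145 / 2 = -572.50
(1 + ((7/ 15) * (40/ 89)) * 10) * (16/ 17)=13232/ 4539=2.92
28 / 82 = 14 / 41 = 0.34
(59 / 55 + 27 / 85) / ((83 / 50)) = 13000 / 15521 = 0.84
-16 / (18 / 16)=-128 / 9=-14.22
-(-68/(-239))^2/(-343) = 4624/19592503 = 0.00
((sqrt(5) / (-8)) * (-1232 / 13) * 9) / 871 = 1386 * sqrt(5) / 11323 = 0.27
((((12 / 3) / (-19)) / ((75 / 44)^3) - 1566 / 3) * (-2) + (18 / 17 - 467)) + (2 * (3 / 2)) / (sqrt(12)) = 579.01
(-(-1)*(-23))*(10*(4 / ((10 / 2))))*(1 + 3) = -736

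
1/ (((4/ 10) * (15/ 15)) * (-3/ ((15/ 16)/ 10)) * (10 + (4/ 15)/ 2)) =-75/ 9728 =-0.01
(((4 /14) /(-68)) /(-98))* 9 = 9 /23324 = 0.00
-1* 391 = -391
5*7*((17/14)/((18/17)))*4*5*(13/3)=93925/27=3478.70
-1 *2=-2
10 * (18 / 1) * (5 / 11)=900 / 11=81.82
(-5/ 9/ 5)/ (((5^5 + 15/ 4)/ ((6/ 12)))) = -2/ 112635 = -0.00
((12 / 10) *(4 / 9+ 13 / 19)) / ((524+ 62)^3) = 193 / 28675282980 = 0.00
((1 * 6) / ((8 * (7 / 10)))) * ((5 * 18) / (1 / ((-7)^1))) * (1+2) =-2025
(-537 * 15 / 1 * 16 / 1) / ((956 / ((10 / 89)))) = -322200 / 21271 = -15.15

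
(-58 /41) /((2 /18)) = -522 /41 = -12.73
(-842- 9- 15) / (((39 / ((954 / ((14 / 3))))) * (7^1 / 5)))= -2065410 / 637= -3242.40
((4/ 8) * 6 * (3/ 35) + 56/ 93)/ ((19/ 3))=2797/ 20615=0.14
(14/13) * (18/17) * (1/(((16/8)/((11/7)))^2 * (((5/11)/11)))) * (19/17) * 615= 307944153/26299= 11709.35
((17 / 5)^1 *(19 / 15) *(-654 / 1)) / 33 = -70414 / 825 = -85.35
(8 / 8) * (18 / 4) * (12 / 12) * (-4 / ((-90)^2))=-1 / 450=-0.00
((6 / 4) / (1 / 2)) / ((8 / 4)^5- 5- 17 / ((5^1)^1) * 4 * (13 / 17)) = 15 / 83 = 0.18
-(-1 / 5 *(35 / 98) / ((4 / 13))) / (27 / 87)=377 / 504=0.75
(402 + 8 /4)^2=163216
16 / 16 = 1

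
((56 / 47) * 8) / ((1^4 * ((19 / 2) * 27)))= 896 / 24111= 0.04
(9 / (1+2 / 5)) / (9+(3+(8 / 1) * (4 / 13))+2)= 585 / 1498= 0.39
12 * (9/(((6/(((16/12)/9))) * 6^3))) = 1/81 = 0.01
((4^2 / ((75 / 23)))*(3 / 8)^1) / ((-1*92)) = -1 / 50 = -0.02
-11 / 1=-11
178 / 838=89 / 419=0.21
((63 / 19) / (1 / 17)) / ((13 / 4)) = 4284 / 247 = 17.34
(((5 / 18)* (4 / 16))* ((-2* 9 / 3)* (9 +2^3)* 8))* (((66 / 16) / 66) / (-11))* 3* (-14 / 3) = -4.51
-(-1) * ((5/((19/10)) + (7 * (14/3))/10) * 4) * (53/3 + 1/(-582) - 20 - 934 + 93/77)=-46963546022/2128665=-22062.44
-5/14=-0.36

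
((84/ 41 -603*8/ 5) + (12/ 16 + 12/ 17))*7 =-93803199/ 13940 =-6729.07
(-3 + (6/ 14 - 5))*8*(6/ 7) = -2544/ 49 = -51.92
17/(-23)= -17/23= -0.74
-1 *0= 0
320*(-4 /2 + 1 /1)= -320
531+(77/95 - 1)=530.81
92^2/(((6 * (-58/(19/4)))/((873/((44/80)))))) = -58496820/319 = -183375.61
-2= -2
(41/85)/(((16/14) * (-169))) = -287/114920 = -0.00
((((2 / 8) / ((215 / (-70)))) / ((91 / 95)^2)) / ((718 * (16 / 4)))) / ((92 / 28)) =-9025 / 960057904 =-0.00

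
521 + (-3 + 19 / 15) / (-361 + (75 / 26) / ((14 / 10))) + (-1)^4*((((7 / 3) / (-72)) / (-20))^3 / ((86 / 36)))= 6555135211230701561 / 12581716801536000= 521.00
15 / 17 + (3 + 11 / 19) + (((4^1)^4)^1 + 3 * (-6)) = 78315 / 323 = 242.46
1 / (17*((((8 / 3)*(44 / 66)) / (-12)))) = -27 / 68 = -0.40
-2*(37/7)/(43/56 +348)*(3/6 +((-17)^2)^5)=-61106363681.64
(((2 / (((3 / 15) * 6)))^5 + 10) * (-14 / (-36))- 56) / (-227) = 0.21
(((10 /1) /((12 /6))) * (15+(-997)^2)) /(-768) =-621265 /96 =-6471.51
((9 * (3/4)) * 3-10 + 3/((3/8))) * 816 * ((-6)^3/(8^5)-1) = -15349929/1024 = -14990.17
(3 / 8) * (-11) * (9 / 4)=-297 / 32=-9.28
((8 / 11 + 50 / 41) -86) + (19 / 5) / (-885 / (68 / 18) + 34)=-117351746 / 1395845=-84.07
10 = 10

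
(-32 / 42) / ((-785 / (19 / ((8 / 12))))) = 152 / 5495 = 0.03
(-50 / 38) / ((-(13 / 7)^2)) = 1225 / 3211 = 0.38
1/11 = 0.09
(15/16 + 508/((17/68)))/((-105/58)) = -943283/840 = -1122.96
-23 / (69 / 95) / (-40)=0.79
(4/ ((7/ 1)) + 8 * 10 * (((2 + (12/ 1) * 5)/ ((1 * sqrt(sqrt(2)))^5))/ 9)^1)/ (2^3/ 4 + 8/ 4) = 1/ 7 + 310 * 2^(3/ 4)/ 9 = 58.07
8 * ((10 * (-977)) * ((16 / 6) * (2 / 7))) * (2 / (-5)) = 500224 / 21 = 23820.19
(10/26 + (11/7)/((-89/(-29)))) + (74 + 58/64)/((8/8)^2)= 19645687/259168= 75.80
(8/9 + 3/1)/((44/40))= 350/99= 3.54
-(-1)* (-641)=-641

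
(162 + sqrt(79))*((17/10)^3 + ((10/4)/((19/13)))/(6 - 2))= 12684*sqrt(79)/2375 + 2054808/2375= 912.65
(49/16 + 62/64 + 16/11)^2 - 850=-101589639/123904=-819.91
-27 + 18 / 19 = -495 / 19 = -26.05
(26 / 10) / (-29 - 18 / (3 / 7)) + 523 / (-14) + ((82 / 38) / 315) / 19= -603811081 / 16147530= -37.39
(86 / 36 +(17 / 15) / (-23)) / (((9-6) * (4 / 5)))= 4843 / 4968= 0.97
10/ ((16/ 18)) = 11.25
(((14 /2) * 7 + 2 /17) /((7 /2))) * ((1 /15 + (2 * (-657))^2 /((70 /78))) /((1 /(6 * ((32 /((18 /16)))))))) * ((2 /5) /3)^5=1105459950813184 /5693034375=194177.63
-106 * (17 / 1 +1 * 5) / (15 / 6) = -4664 / 5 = -932.80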